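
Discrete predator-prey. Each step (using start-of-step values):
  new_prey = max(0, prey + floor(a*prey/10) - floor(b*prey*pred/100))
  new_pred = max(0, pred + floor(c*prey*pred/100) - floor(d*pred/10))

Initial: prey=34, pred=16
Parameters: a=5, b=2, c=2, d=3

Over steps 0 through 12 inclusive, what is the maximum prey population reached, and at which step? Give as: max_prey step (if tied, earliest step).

Step 1: prey: 34+17-10=41; pred: 16+10-4=22
Step 2: prey: 41+20-18=43; pred: 22+18-6=34
Step 3: prey: 43+21-29=35; pred: 34+29-10=53
Step 4: prey: 35+17-37=15; pred: 53+37-15=75
Step 5: prey: 15+7-22=0; pred: 75+22-22=75
Step 6: prey: 0+0-0=0; pred: 75+0-22=53
Step 7: prey: 0+0-0=0; pred: 53+0-15=38
Step 8: prey: 0+0-0=0; pred: 38+0-11=27
Step 9: prey: 0+0-0=0; pred: 27+0-8=19
Step 10: prey: 0+0-0=0; pred: 19+0-5=14
Step 11: prey: 0+0-0=0; pred: 14+0-4=10
Step 12: prey: 0+0-0=0; pred: 10+0-3=7
Max prey = 43 at step 2

Answer: 43 2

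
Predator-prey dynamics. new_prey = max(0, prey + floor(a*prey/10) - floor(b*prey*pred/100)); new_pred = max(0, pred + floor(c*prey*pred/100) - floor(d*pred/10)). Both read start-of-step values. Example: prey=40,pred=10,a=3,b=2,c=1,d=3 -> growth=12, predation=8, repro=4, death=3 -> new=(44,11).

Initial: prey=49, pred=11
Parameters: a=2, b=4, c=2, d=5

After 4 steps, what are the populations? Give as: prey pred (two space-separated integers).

Step 1: prey: 49+9-21=37; pred: 11+10-5=16
Step 2: prey: 37+7-23=21; pred: 16+11-8=19
Step 3: prey: 21+4-15=10; pred: 19+7-9=17
Step 4: prey: 10+2-6=6; pred: 17+3-8=12

Answer: 6 12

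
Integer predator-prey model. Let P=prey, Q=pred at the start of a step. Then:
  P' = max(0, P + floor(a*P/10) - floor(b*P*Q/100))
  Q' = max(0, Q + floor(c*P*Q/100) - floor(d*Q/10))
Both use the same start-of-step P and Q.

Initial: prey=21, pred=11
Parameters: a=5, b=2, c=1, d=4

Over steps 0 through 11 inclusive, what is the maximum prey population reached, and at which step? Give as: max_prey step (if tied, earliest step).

Step 1: prey: 21+10-4=27; pred: 11+2-4=9
Step 2: prey: 27+13-4=36; pred: 9+2-3=8
Step 3: prey: 36+18-5=49; pred: 8+2-3=7
Step 4: prey: 49+24-6=67; pred: 7+3-2=8
Step 5: prey: 67+33-10=90; pred: 8+5-3=10
Step 6: prey: 90+45-18=117; pred: 10+9-4=15
Step 7: prey: 117+58-35=140; pred: 15+17-6=26
Step 8: prey: 140+70-72=138; pred: 26+36-10=52
Step 9: prey: 138+69-143=64; pred: 52+71-20=103
Step 10: prey: 64+32-131=0; pred: 103+65-41=127
Step 11: prey: 0+0-0=0; pred: 127+0-50=77
Max prey = 140 at step 7

Answer: 140 7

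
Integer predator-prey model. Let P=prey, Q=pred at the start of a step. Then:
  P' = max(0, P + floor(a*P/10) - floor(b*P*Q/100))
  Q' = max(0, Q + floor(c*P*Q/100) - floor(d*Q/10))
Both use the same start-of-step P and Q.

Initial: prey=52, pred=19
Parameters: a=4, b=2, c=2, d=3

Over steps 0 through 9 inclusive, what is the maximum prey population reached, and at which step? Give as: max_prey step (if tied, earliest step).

Step 1: prey: 52+20-19=53; pred: 19+19-5=33
Step 2: prey: 53+21-34=40; pred: 33+34-9=58
Step 3: prey: 40+16-46=10; pred: 58+46-17=87
Step 4: prey: 10+4-17=0; pred: 87+17-26=78
Step 5: prey: 0+0-0=0; pred: 78+0-23=55
Step 6: prey: 0+0-0=0; pred: 55+0-16=39
Step 7: prey: 0+0-0=0; pred: 39+0-11=28
Step 8: prey: 0+0-0=0; pred: 28+0-8=20
Step 9: prey: 0+0-0=0; pred: 20+0-6=14
Max prey = 53 at step 1

Answer: 53 1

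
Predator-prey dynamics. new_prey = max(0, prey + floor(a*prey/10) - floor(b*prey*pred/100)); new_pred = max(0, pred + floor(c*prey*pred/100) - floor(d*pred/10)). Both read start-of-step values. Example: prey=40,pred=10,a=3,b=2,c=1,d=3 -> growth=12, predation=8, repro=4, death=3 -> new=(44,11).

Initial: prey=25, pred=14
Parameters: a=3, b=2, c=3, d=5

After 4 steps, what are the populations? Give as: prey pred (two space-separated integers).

Step 1: prey: 25+7-7=25; pred: 14+10-7=17
Step 2: prey: 25+7-8=24; pred: 17+12-8=21
Step 3: prey: 24+7-10=21; pred: 21+15-10=26
Step 4: prey: 21+6-10=17; pred: 26+16-13=29

Answer: 17 29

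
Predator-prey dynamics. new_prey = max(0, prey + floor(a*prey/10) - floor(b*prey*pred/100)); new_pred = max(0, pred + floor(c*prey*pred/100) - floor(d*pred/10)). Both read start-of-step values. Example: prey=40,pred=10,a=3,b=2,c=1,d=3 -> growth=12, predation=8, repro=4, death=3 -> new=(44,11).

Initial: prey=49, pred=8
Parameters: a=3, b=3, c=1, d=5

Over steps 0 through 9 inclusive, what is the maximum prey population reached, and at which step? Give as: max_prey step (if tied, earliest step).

Answer: 74 6

Derivation:
Step 1: prey: 49+14-11=52; pred: 8+3-4=7
Step 2: prey: 52+15-10=57; pred: 7+3-3=7
Step 3: prey: 57+17-11=63; pred: 7+3-3=7
Step 4: prey: 63+18-13=68; pred: 7+4-3=8
Step 5: prey: 68+20-16=72; pred: 8+5-4=9
Step 6: prey: 72+21-19=74; pred: 9+6-4=11
Step 7: prey: 74+22-24=72; pred: 11+8-5=14
Step 8: prey: 72+21-30=63; pred: 14+10-7=17
Step 9: prey: 63+18-32=49; pred: 17+10-8=19
Max prey = 74 at step 6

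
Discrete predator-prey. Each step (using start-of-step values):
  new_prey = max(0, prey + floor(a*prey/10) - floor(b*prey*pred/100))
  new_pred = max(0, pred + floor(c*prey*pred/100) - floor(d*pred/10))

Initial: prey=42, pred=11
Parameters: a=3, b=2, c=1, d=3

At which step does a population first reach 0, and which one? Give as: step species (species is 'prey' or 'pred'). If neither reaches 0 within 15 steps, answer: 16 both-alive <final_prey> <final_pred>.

Step 1: prey: 42+12-9=45; pred: 11+4-3=12
Step 2: prey: 45+13-10=48; pred: 12+5-3=14
Step 3: prey: 48+14-13=49; pred: 14+6-4=16
Step 4: prey: 49+14-15=48; pred: 16+7-4=19
Step 5: prey: 48+14-18=44; pred: 19+9-5=23
Step 6: prey: 44+13-20=37; pred: 23+10-6=27
Step 7: prey: 37+11-19=29; pred: 27+9-8=28
Step 8: prey: 29+8-16=21; pred: 28+8-8=28
Step 9: prey: 21+6-11=16; pred: 28+5-8=25
Step 10: prey: 16+4-8=12; pred: 25+4-7=22
Step 11: prey: 12+3-5=10; pred: 22+2-6=18
Step 12: prey: 10+3-3=10; pred: 18+1-5=14
Step 13: prey: 10+3-2=11; pred: 14+1-4=11
Step 14: prey: 11+3-2=12; pred: 11+1-3=9
Step 15: prey: 12+3-2=13; pred: 9+1-2=8
No extinction within 15 steps

Answer: 16 both-alive 13 8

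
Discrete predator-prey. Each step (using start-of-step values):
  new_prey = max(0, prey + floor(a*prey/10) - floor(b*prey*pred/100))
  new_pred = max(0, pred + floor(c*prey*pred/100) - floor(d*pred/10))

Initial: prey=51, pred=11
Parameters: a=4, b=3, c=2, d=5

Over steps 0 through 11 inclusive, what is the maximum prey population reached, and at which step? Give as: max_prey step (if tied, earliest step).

Step 1: prey: 51+20-16=55; pred: 11+11-5=17
Step 2: prey: 55+22-28=49; pred: 17+18-8=27
Step 3: prey: 49+19-39=29; pred: 27+26-13=40
Step 4: prey: 29+11-34=6; pred: 40+23-20=43
Step 5: prey: 6+2-7=1; pred: 43+5-21=27
Step 6: prey: 1+0-0=1; pred: 27+0-13=14
Step 7: prey: 1+0-0=1; pred: 14+0-7=7
Step 8: prey: 1+0-0=1; pred: 7+0-3=4
Step 9: prey: 1+0-0=1; pred: 4+0-2=2
Step 10: prey: 1+0-0=1; pred: 2+0-1=1
Step 11: prey: 1+0-0=1; pred: 1+0-0=1
Max prey = 55 at step 1

Answer: 55 1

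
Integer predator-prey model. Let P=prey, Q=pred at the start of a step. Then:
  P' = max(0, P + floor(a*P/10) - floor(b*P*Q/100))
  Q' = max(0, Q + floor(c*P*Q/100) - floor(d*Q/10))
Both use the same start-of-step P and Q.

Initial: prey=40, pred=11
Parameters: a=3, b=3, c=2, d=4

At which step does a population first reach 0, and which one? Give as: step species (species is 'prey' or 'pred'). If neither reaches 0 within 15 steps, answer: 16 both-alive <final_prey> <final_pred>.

Answer: 16 both-alive 18 2

Derivation:
Step 1: prey: 40+12-13=39; pred: 11+8-4=15
Step 2: prey: 39+11-17=33; pred: 15+11-6=20
Step 3: prey: 33+9-19=23; pred: 20+13-8=25
Step 4: prey: 23+6-17=12; pred: 25+11-10=26
Step 5: prey: 12+3-9=6; pred: 26+6-10=22
Step 6: prey: 6+1-3=4; pred: 22+2-8=16
Step 7: prey: 4+1-1=4; pred: 16+1-6=11
Step 8: prey: 4+1-1=4; pred: 11+0-4=7
Step 9: prey: 4+1-0=5; pred: 7+0-2=5
Step 10: prey: 5+1-0=6; pred: 5+0-2=3
Step 11: prey: 6+1-0=7; pred: 3+0-1=2
Step 12: prey: 7+2-0=9; pred: 2+0-0=2
Step 13: prey: 9+2-0=11; pred: 2+0-0=2
Step 14: prey: 11+3-0=14; pred: 2+0-0=2
Step 15: prey: 14+4-0=18; pred: 2+0-0=2
No extinction within 15 steps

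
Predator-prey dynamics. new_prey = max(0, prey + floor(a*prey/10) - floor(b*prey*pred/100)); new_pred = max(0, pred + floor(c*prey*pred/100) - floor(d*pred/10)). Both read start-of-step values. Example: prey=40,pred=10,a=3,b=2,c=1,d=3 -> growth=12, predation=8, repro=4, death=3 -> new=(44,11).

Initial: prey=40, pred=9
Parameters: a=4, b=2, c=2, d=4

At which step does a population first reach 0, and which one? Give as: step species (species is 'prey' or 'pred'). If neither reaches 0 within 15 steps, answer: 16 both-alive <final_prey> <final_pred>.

Answer: 6 prey

Derivation:
Step 1: prey: 40+16-7=49; pred: 9+7-3=13
Step 2: prey: 49+19-12=56; pred: 13+12-5=20
Step 3: prey: 56+22-22=56; pred: 20+22-8=34
Step 4: prey: 56+22-38=40; pred: 34+38-13=59
Step 5: prey: 40+16-47=9; pred: 59+47-23=83
Step 6: prey: 9+3-14=0; pred: 83+14-33=64
First extinction: prey at step 6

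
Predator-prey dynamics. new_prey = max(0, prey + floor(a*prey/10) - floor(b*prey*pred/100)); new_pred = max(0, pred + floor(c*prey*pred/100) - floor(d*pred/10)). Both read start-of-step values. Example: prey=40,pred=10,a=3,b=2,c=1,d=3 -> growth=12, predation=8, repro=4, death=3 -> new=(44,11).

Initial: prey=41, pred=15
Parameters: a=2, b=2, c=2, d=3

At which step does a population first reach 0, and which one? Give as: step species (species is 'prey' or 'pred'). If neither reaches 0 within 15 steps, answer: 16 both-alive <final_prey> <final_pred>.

Step 1: prey: 41+8-12=37; pred: 15+12-4=23
Step 2: prey: 37+7-17=27; pred: 23+17-6=34
Step 3: prey: 27+5-18=14; pred: 34+18-10=42
Step 4: prey: 14+2-11=5; pred: 42+11-12=41
Step 5: prey: 5+1-4=2; pred: 41+4-12=33
Step 6: prey: 2+0-1=1; pred: 33+1-9=25
Step 7: prey: 1+0-0=1; pred: 25+0-7=18
Step 8: prey: 1+0-0=1; pred: 18+0-5=13
Step 9: prey: 1+0-0=1; pred: 13+0-3=10
Step 10: prey: 1+0-0=1; pred: 10+0-3=7
Step 11: prey: 1+0-0=1; pred: 7+0-2=5
Step 12: prey: 1+0-0=1; pred: 5+0-1=4
Step 13: prey: 1+0-0=1; pred: 4+0-1=3
Step 14: prey: 1+0-0=1; pred: 3+0-0=3
Steps 15-15: state stable at prey=1, pred=3 (no change)
No extinction within 15 steps

Answer: 16 both-alive 1 3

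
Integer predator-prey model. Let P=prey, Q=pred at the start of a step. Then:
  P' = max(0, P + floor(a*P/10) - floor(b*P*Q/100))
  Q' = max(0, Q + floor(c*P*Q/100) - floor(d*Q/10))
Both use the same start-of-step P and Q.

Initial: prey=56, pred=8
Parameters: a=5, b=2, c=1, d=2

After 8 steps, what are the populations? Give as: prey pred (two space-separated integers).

Step 1: prey: 56+28-8=76; pred: 8+4-1=11
Step 2: prey: 76+38-16=98; pred: 11+8-2=17
Step 3: prey: 98+49-33=114; pred: 17+16-3=30
Step 4: prey: 114+57-68=103; pred: 30+34-6=58
Step 5: prey: 103+51-119=35; pred: 58+59-11=106
Step 6: prey: 35+17-74=0; pred: 106+37-21=122
Step 7: prey: 0+0-0=0; pred: 122+0-24=98
Step 8: prey: 0+0-0=0; pred: 98+0-19=79

Answer: 0 79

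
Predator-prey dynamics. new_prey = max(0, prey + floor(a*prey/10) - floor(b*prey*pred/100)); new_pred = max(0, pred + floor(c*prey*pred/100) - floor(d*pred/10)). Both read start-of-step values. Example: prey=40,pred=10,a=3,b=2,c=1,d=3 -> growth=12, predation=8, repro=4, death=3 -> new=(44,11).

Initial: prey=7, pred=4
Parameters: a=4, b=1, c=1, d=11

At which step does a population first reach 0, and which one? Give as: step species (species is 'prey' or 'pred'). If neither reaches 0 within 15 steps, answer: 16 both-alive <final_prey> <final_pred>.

Step 1: prey: 7+2-0=9; pred: 4+0-4=0
First extinction: pred at step 1

Answer: 1 pred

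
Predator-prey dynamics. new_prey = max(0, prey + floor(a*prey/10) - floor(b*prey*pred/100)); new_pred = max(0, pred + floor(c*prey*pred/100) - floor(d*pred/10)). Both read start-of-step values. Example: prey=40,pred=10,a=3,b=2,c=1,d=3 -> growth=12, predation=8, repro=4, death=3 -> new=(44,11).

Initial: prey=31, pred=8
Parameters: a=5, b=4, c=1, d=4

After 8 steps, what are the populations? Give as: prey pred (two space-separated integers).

Step 1: prey: 31+15-9=37; pred: 8+2-3=7
Step 2: prey: 37+18-10=45; pred: 7+2-2=7
Step 3: prey: 45+22-12=55; pred: 7+3-2=8
Step 4: prey: 55+27-17=65; pred: 8+4-3=9
Step 5: prey: 65+32-23=74; pred: 9+5-3=11
Step 6: prey: 74+37-32=79; pred: 11+8-4=15
Step 7: prey: 79+39-47=71; pred: 15+11-6=20
Step 8: prey: 71+35-56=50; pred: 20+14-8=26

Answer: 50 26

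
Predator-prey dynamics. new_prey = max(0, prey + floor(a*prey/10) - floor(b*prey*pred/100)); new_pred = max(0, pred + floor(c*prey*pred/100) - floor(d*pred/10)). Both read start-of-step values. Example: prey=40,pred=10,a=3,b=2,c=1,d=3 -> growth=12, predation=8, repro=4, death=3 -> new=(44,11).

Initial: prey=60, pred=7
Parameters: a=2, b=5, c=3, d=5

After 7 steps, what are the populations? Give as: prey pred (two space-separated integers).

Answer: 0 3

Derivation:
Step 1: prey: 60+12-21=51; pred: 7+12-3=16
Step 2: prey: 51+10-40=21; pred: 16+24-8=32
Step 3: prey: 21+4-33=0; pred: 32+20-16=36
Step 4: prey: 0+0-0=0; pred: 36+0-18=18
Step 5: prey: 0+0-0=0; pred: 18+0-9=9
Step 6: prey: 0+0-0=0; pred: 9+0-4=5
Step 7: prey: 0+0-0=0; pred: 5+0-2=3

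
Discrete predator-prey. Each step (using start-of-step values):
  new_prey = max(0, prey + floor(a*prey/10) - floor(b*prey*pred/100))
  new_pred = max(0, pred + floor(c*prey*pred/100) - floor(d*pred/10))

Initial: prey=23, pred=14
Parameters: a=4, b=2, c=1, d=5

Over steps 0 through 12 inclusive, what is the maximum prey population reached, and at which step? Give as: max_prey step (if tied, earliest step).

Answer: 157 9

Derivation:
Step 1: prey: 23+9-6=26; pred: 14+3-7=10
Step 2: prey: 26+10-5=31; pred: 10+2-5=7
Step 3: prey: 31+12-4=39; pred: 7+2-3=6
Step 4: prey: 39+15-4=50; pred: 6+2-3=5
Step 5: prey: 50+20-5=65; pred: 5+2-2=5
Step 6: prey: 65+26-6=85; pred: 5+3-2=6
Step 7: prey: 85+34-10=109; pred: 6+5-3=8
Step 8: prey: 109+43-17=135; pred: 8+8-4=12
Step 9: prey: 135+54-32=157; pred: 12+16-6=22
Step 10: prey: 157+62-69=150; pred: 22+34-11=45
Step 11: prey: 150+60-135=75; pred: 45+67-22=90
Step 12: prey: 75+30-135=0; pred: 90+67-45=112
Max prey = 157 at step 9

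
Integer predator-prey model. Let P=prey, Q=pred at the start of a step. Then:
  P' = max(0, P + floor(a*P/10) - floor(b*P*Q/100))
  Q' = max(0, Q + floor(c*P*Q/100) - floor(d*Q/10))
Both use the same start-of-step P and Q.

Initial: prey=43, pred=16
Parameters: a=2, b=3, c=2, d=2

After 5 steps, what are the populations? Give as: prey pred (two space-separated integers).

Answer: 0 26

Derivation:
Step 1: prey: 43+8-20=31; pred: 16+13-3=26
Step 2: prey: 31+6-24=13; pred: 26+16-5=37
Step 3: prey: 13+2-14=1; pred: 37+9-7=39
Step 4: prey: 1+0-1=0; pred: 39+0-7=32
Step 5: prey: 0+0-0=0; pred: 32+0-6=26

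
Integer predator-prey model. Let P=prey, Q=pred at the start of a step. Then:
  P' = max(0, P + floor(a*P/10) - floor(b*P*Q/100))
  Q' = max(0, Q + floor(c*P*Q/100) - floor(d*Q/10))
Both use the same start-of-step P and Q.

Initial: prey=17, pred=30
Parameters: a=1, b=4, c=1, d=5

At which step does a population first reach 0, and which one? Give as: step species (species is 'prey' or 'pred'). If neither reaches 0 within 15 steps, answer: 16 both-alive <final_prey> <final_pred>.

Answer: 1 prey

Derivation:
Step 1: prey: 17+1-20=0; pred: 30+5-15=20
First extinction: prey at step 1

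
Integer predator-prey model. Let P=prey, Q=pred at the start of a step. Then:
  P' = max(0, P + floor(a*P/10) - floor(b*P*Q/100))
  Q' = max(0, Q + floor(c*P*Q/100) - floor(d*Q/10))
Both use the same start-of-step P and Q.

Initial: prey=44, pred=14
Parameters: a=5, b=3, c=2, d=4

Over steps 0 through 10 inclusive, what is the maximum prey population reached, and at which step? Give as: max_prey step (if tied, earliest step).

Step 1: prey: 44+22-18=48; pred: 14+12-5=21
Step 2: prey: 48+24-30=42; pred: 21+20-8=33
Step 3: prey: 42+21-41=22; pred: 33+27-13=47
Step 4: prey: 22+11-31=2; pred: 47+20-18=49
Step 5: prey: 2+1-2=1; pred: 49+1-19=31
Step 6: prey: 1+0-0=1; pred: 31+0-12=19
Step 7: prey: 1+0-0=1; pred: 19+0-7=12
Step 8: prey: 1+0-0=1; pred: 12+0-4=8
Step 9: prey: 1+0-0=1; pred: 8+0-3=5
Step 10: prey: 1+0-0=1; pred: 5+0-2=3
Max prey = 48 at step 1

Answer: 48 1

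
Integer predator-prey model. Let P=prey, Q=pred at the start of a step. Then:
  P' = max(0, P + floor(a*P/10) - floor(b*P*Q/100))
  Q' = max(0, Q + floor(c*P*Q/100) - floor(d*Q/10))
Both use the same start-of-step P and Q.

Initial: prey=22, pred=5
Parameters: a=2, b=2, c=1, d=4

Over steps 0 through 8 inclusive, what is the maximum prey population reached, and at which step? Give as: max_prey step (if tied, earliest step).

Answer: 66 8

Derivation:
Step 1: prey: 22+4-2=24; pred: 5+1-2=4
Step 2: prey: 24+4-1=27; pred: 4+0-1=3
Step 3: prey: 27+5-1=31; pred: 3+0-1=2
Step 4: prey: 31+6-1=36; pred: 2+0-0=2
Step 5: prey: 36+7-1=42; pred: 2+0-0=2
Step 6: prey: 42+8-1=49; pred: 2+0-0=2
Step 7: prey: 49+9-1=57; pred: 2+0-0=2
Step 8: prey: 57+11-2=66; pred: 2+1-0=3
Max prey = 66 at step 8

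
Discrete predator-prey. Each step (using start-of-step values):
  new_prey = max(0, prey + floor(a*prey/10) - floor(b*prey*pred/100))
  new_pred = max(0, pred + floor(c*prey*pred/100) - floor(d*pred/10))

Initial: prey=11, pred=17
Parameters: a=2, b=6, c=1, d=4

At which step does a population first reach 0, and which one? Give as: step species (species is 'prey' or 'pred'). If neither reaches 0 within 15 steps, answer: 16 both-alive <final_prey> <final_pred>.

Answer: 16 both-alive 1 2

Derivation:
Step 1: prey: 11+2-11=2; pred: 17+1-6=12
Step 2: prey: 2+0-1=1; pred: 12+0-4=8
Step 3: prey: 1+0-0=1; pred: 8+0-3=5
Step 4: prey: 1+0-0=1; pred: 5+0-2=3
Step 5: prey: 1+0-0=1; pred: 3+0-1=2
Step 6: prey: 1+0-0=1; pred: 2+0-0=2
Steps 7-15: state stable at prey=1, pred=2 (no change)
No extinction within 15 steps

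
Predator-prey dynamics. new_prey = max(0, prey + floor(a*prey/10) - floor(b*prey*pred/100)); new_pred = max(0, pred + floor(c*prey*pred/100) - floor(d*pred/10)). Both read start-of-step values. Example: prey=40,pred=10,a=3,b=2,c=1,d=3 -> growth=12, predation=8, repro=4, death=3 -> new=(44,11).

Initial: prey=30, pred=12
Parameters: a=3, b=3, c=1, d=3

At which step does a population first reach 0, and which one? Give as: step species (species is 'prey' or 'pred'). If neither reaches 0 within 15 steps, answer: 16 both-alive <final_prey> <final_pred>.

Step 1: prey: 30+9-10=29; pred: 12+3-3=12
Step 2: prey: 29+8-10=27; pred: 12+3-3=12
Step 3: prey: 27+8-9=26; pred: 12+3-3=12
Step 4: prey: 26+7-9=24; pred: 12+3-3=12
Step 5: prey: 24+7-8=23; pred: 12+2-3=11
Step 6: prey: 23+6-7=22; pred: 11+2-3=10
Step 7: prey: 22+6-6=22; pred: 10+2-3=9
Step 8: prey: 22+6-5=23; pred: 9+1-2=8
Step 9: prey: 23+6-5=24; pred: 8+1-2=7
Step 10: prey: 24+7-5=26; pred: 7+1-2=6
Step 11: prey: 26+7-4=29; pred: 6+1-1=6
Step 12: prey: 29+8-5=32; pred: 6+1-1=6
Step 13: prey: 32+9-5=36; pred: 6+1-1=6
Step 14: prey: 36+10-6=40; pred: 6+2-1=7
Step 15: prey: 40+12-8=44; pred: 7+2-2=7
No extinction within 15 steps

Answer: 16 both-alive 44 7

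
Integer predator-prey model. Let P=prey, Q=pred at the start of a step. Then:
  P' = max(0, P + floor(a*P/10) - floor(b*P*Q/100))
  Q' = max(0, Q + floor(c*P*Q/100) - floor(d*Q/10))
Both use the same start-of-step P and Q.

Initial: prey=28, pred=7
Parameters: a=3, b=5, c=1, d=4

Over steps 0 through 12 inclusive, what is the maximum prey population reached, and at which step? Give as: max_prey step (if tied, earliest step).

Step 1: prey: 28+8-9=27; pred: 7+1-2=6
Step 2: prey: 27+8-8=27; pred: 6+1-2=5
Step 3: prey: 27+8-6=29; pred: 5+1-2=4
Step 4: prey: 29+8-5=32; pred: 4+1-1=4
Step 5: prey: 32+9-6=35; pred: 4+1-1=4
Step 6: prey: 35+10-7=38; pred: 4+1-1=4
Step 7: prey: 38+11-7=42; pred: 4+1-1=4
Step 8: prey: 42+12-8=46; pred: 4+1-1=4
Step 9: prey: 46+13-9=50; pred: 4+1-1=4
Step 10: prey: 50+15-10=55; pred: 4+2-1=5
Step 11: prey: 55+16-13=58; pred: 5+2-2=5
Step 12: prey: 58+17-14=61; pred: 5+2-2=5
Max prey = 61 at step 12

Answer: 61 12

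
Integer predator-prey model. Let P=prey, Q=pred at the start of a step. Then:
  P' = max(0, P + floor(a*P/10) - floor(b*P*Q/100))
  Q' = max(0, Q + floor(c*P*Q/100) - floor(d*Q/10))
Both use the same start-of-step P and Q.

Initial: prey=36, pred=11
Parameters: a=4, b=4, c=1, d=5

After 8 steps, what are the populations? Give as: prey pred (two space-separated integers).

Step 1: prey: 36+14-15=35; pred: 11+3-5=9
Step 2: prey: 35+14-12=37; pred: 9+3-4=8
Step 3: prey: 37+14-11=40; pred: 8+2-4=6
Step 4: prey: 40+16-9=47; pred: 6+2-3=5
Step 5: prey: 47+18-9=56; pred: 5+2-2=5
Step 6: prey: 56+22-11=67; pred: 5+2-2=5
Step 7: prey: 67+26-13=80; pred: 5+3-2=6
Step 8: prey: 80+32-19=93; pred: 6+4-3=7

Answer: 93 7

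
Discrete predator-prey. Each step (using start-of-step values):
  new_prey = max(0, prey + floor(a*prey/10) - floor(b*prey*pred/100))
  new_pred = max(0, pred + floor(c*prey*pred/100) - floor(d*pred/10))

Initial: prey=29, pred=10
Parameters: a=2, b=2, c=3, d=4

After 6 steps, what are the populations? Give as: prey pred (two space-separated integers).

Step 1: prey: 29+5-5=29; pred: 10+8-4=14
Step 2: prey: 29+5-8=26; pred: 14+12-5=21
Step 3: prey: 26+5-10=21; pred: 21+16-8=29
Step 4: prey: 21+4-12=13; pred: 29+18-11=36
Step 5: prey: 13+2-9=6; pred: 36+14-14=36
Step 6: prey: 6+1-4=3; pred: 36+6-14=28

Answer: 3 28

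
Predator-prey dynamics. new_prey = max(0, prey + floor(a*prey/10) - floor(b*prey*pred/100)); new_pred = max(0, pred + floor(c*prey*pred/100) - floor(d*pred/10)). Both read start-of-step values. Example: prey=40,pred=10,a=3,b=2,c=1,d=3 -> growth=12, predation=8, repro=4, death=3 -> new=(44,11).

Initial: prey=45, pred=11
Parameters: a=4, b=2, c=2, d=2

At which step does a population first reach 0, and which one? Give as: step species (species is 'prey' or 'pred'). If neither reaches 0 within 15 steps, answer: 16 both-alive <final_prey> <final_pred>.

Step 1: prey: 45+18-9=54; pred: 11+9-2=18
Step 2: prey: 54+21-19=56; pred: 18+19-3=34
Step 3: prey: 56+22-38=40; pred: 34+38-6=66
Step 4: prey: 40+16-52=4; pred: 66+52-13=105
Step 5: prey: 4+1-8=0; pred: 105+8-21=92
First extinction: prey at step 5

Answer: 5 prey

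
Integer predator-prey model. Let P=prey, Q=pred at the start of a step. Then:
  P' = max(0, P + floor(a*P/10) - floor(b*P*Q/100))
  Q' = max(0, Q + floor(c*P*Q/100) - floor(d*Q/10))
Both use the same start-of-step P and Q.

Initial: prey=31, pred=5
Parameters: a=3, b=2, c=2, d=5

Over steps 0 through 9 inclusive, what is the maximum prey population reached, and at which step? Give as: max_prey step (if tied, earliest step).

Step 1: prey: 31+9-3=37; pred: 5+3-2=6
Step 2: prey: 37+11-4=44; pred: 6+4-3=7
Step 3: prey: 44+13-6=51; pred: 7+6-3=10
Step 4: prey: 51+15-10=56; pred: 10+10-5=15
Step 5: prey: 56+16-16=56; pred: 15+16-7=24
Step 6: prey: 56+16-26=46; pred: 24+26-12=38
Step 7: prey: 46+13-34=25; pred: 38+34-19=53
Step 8: prey: 25+7-26=6; pred: 53+26-26=53
Step 9: prey: 6+1-6=1; pred: 53+6-26=33
Max prey = 56 at step 4

Answer: 56 4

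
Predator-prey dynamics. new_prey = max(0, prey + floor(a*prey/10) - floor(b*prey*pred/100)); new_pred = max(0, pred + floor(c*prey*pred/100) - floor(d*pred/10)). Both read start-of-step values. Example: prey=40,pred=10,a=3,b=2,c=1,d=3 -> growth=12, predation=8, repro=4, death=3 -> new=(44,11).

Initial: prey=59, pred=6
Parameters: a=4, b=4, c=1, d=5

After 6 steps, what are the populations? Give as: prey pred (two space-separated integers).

Step 1: prey: 59+23-14=68; pred: 6+3-3=6
Step 2: prey: 68+27-16=79; pred: 6+4-3=7
Step 3: prey: 79+31-22=88; pred: 7+5-3=9
Step 4: prey: 88+35-31=92; pred: 9+7-4=12
Step 5: prey: 92+36-44=84; pred: 12+11-6=17
Step 6: prey: 84+33-57=60; pred: 17+14-8=23

Answer: 60 23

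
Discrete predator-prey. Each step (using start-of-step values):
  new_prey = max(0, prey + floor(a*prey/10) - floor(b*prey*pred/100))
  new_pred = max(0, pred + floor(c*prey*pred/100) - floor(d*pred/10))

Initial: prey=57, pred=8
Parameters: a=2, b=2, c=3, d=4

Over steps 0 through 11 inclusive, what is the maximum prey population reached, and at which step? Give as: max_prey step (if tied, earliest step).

Answer: 59 1

Derivation:
Step 1: prey: 57+11-9=59; pred: 8+13-3=18
Step 2: prey: 59+11-21=49; pred: 18+31-7=42
Step 3: prey: 49+9-41=17; pred: 42+61-16=87
Step 4: prey: 17+3-29=0; pred: 87+44-34=97
Step 5: prey: 0+0-0=0; pred: 97+0-38=59
Step 6: prey: 0+0-0=0; pred: 59+0-23=36
Step 7: prey: 0+0-0=0; pred: 36+0-14=22
Step 8: prey: 0+0-0=0; pred: 22+0-8=14
Step 9: prey: 0+0-0=0; pred: 14+0-5=9
Step 10: prey: 0+0-0=0; pred: 9+0-3=6
Step 11: prey: 0+0-0=0; pred: 6+0-2=4
Max prey = 59 at step 1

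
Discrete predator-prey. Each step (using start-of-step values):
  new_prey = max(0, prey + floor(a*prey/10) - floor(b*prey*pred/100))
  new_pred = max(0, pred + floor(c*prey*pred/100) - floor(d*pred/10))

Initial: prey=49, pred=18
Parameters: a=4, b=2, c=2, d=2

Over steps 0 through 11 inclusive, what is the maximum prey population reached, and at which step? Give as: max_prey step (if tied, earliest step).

Step 1: prey: 49+19-17=51; pred: 18+17-3=32
Step 2: prey: 51+20-32=39; pred: 32+32-6=58
Step 3: prey: 39+15-45=9; pred: 58+45-11=92
Step 4: prey: 9+3-16=0; pred: 92+16-18=90
Step 5: prey: 0+0-0=0; pred: 90+0-18=72
Step 6: prey: 0+0-0=0; pred: 72+0-14=58
Step 7: prey: 0+0-0=0; pred: 58+0-11=47
Step 8: prey: 0+0-0=0; pred: 47+0-9=38
Step 9: prey: 0+0-0=0; pred: 38+0-7=31
Step 10: prey: 0+0-0=0; pred: 31+0-6=25
Step 11: prey: 0+0-0=0; pred: 25+0-5=20
Max prey = 51 at step 1

Answer: 51 1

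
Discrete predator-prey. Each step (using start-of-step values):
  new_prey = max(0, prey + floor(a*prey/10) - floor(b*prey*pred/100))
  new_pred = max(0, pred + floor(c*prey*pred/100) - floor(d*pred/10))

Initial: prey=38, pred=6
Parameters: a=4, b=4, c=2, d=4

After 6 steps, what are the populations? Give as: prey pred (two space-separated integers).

Answer: 1 25

Derivation:
Step 1: prey: 38+15-9=44; pred: 6+4-2=8
Step 2: prey: 44+17-14=47; pred: 8+7-3=12
Step 3: prey: 47+18-22=43; pred: 12+11-4=19
Step 4: prey: 43+17-32=28; pred: 19+16-7=28
Step 5: prey: 28+11-31=8; pred: 28+15-11=32
Step 6: prey: 8+3-10=1; pred: 32+5-12=25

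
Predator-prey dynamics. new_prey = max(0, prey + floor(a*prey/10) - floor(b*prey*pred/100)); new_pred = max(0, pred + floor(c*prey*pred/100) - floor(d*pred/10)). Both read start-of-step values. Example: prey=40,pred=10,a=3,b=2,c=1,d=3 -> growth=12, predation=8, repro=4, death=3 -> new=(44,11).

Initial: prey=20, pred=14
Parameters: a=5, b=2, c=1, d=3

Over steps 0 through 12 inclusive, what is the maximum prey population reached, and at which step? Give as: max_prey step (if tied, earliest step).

Step 1: prey: 20+10-5=25; pred: 14+2-4=12
Step 2: prey: 25+12-6=31; pred: 12+3-3=12
Step 3: prey: 31+15-7=39; pred: 12+3-3=12
Step 4: prey: 39+19-9=49; pred: 12+4-3=13
Step 5: prey: 49+24-12=61; pred: 13+6-3=16
Step 6: prey: 61+30-19=72; pred: 16+9-4=21
Step 7: prey: 72+36-30=78; pred: 21+15-6=30
Step 8: prey: 78+39-46=71; pred: 30+23-9=44
Step 9: prey: 71+35-62=44; pred: 44+31-13=62
Step 10: prey: 44+22-54=12; pred: 62+27-18=71
Step 11: prey: 12+6-17=1; pred: 71+8-21=58
Step 12: prey: 1+0-1=0; pred: 58+0-17=41
Max prey = 78 at step 7

Answer: 78 7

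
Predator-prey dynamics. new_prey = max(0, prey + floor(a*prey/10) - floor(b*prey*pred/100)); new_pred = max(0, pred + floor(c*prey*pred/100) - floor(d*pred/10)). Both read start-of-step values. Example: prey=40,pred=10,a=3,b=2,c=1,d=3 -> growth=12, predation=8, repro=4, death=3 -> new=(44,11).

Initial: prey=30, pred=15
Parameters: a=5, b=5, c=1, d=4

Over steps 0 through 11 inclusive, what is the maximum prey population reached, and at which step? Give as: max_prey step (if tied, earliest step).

Answer: 114 11

Derivation:
Step 1: prey: 30+15-22=23; pred: 15+4-6=13
Step 2: prey: 23+11-14=20; pred: 13+2-5=10
Step 3: prey: 20+10-10=20; pred: 10+2-4=8
Step 4: prey: 20+10-8=22; pred: 8+1-3=6
Step 5: prey: 22+11-6=27; pred: 6+1-2=5
Step 6: prey: 27+13-6=34; pred: 5+1-2=4
Step 7: prey: 34+17-6=45; pred: 4+1-1=4
Step 8: prey: 45+22-9=58; pred: 4+1-1=4
Step 9: prey: 58+29-11=76; pred: 4+2-1=5
Step 10: prey: 76+38-19=95; pred: 5+3-2=6
Step 11: prey: 95+47-28=114; pred: 6+5-2=9
Max prey = 114 at step 11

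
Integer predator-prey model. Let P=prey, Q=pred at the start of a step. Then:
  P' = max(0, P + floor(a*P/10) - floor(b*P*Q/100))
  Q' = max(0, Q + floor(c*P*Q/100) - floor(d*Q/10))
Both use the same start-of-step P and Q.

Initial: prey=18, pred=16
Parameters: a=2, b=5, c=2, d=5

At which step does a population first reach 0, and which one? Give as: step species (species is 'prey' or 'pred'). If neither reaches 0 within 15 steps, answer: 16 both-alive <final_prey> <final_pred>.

Answer: 16 both-alive 3 1

Derivation:
Step 1: prey: 18+3-14=7; pred: 16+5-8=13
Step 2: prey: 7+1-4=4; pred: 13+1-6=8
Step 3: prey: 4+0-1=3; pred: 8+0-4=4
Step 4: prey: 3+0-0=3; pred: 4+0-2=2
Step 5: prey: 3+0-0=3; pred: 2+0-1=1
Step 6: prey: 3+0-0=3; pred: 1+0-0=1
Steps 7-15: state stable at prey=3, pred=1 (no change)
No extinction within 15 steps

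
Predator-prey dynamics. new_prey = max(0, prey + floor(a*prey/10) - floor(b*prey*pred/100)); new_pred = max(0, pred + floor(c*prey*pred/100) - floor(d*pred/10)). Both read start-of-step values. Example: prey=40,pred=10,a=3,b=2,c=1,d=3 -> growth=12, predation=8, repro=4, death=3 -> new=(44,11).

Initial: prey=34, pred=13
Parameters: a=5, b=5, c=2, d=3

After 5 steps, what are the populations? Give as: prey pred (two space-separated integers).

Step 1: prey: 34+17-22=29; pred: 13+8-3=18
Step 2: prey: 29+14-26=17; pred: 18+10-5=23
Step 3: prey: 17+8-19=6; pred: 23+7-6=24
Step 4: prey: 6+3-7=2; pred: 24+2-7=19
Step 5: prey: 2+1-1=2; pred: 19+0-5=14

Answer: 2 14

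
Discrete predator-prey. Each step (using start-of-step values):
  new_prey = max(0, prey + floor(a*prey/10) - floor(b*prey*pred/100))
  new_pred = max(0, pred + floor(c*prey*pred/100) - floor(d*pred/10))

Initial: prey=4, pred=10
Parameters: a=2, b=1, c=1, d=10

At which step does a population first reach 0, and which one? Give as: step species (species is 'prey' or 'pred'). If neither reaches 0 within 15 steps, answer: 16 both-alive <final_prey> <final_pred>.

Step 1: prey: 4+0-0=4; pred: 10+0-10=0
First extinction: pred at step 1

Answer: 1 pred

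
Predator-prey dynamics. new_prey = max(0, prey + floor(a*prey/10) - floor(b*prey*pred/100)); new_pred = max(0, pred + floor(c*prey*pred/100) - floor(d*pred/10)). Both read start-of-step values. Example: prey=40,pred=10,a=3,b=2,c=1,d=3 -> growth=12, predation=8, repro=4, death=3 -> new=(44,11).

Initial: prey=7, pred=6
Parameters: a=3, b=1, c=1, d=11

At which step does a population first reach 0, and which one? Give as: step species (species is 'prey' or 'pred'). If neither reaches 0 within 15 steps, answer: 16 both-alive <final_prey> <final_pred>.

Answer: 1 pred

Derivation:
Step 1: prey: 7+2-0=9; pred: 6+0-6=0
First extinction: pred at step 1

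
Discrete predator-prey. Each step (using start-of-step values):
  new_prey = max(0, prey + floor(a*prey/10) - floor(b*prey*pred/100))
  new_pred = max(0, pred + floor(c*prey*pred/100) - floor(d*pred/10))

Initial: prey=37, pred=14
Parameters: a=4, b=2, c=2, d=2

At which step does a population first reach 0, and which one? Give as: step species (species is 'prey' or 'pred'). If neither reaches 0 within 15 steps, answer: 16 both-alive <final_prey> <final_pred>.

Answer: 5 prey

Derivation:
Step 1: prey: 37+14-10=41; pred: 14+10-2=22
Step 2: prey: 41+16-18=39; pred: 22+18-4=36
Step 3: prey: 39+15-28=26; pred: 36+28-7=57
Step 4: prey: 26+10-29=7; pred: 57+29-11=75
Step 5: prey: 7+2-10=0; pred: 75+10-15=70
First extinction: prey at step 5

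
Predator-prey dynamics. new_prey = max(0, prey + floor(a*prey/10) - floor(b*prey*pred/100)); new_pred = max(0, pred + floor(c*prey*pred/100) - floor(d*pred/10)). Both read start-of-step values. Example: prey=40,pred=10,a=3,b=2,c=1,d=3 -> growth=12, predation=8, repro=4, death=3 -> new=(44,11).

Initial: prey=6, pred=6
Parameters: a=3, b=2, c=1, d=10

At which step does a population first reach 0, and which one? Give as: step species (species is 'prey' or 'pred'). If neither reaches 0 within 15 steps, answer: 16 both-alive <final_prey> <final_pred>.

Step 1: prey: 6+1-0=7; pred: 6+0-6=0
First extinction: pred at step 1

Answer: 1 pred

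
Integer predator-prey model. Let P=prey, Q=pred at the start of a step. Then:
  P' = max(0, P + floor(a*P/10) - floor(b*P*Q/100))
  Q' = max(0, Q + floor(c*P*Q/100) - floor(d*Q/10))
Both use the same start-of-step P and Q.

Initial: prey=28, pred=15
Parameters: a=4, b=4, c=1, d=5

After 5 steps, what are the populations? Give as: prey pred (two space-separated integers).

Answer: 35 3

Derivation:
Step 1: prey: 28+11-16=23; pred: 15+4-7=12
Step 2: prey: 23+9-11=21; pred: 12+2-6=8
Step 3: prey: 21+8-6=23; pred: 8+1-4=5
Step 4: prey: 23+9-4=28; pred: 5+1-2=4
Step 5: prey: 28+11-4=35; pred: 4+1-2=3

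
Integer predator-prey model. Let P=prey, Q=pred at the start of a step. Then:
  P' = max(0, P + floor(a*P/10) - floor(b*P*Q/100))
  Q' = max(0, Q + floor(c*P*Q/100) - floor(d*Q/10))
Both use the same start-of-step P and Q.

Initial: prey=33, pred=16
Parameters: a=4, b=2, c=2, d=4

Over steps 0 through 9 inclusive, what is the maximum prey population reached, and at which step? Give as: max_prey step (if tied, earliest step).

Answer: 36 1

Derivation:
Step 1: prey: 33+13-10=36; pred: 16+10-6=20
Step 2: prey: 36+14-14=36; pred: 20+14-8=26
Step 3: prey: 36+14-18=32; pred: 26+18-10=34
Step 4: prey: 32+12-21=23; pred: 34+21-13=42
Step 5: prey: 23+9-19=13; pred: 42+19-16=45
Step 6: prey: 13+5-11=7; pred: 45+11-18=38
Step 7: prey: 7+2-5=4; pred: 38+5-15=28
Step 8: prey: 4+1-2=3; pred: 28+2-11=19
Step 9: prey: 3+1-1=3; pred: 19+1-7=13
Max prey = 36 at step 1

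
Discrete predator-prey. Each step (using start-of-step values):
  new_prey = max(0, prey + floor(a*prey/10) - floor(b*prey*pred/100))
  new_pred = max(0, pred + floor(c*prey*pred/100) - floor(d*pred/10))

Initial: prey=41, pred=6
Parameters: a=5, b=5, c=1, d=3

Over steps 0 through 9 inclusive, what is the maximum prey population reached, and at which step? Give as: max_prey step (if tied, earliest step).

Step 1: prey: 41+20-12=49; pred: 6+2-1=7
Step 2: prey: 49+24-17=56; pred: 7+3-2=8
Step 3: prey: 56+28-22=62; pred: 8+4-2=10
Step 4: prey: 62+31-31=62; pred: 10+6-3=13
Step 5: prey: 62+31-40=53; pred: 13+8-3=18
Step 6: prey: 53+26-47=32; pred: 18+9-5=22
Step 7: prey: 32+16-35=13; pred: 22+7-6=23
Step 8: prey: 13+6-14=5; pred: 23+2-6=19
Step 9: prey: 5+2-4=3; pred: 19+0-5=14
Max prey = 62 at step 3

Answer: 62 3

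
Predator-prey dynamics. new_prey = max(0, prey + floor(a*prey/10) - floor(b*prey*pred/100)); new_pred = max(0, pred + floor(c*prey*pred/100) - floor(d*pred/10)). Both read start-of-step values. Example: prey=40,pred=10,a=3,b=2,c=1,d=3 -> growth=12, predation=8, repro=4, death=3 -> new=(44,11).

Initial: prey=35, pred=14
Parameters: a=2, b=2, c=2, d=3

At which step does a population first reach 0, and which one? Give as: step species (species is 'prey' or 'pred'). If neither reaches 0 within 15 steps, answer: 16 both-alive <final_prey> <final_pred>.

Step 1: prey: 35+7-9=33; pred: 14+9-4=19
Step 2: prey: 33+6-12=27; pred: 19+12-5=26
Step 3: prey: 27+5-14=18; pred: 26+14-7=33
Step 4: prey: 18+3-11=10; pred: 33+11-9=35
Step 5: prey: 10+2-7=5; pred: 35+7-10=32
Step 6: prey: 5+1-3=3; pred: 32+3-9=26
Step 7: prey: 3+0-1=2; pred: 26+1-7=20
Step 8: prey: 2+0-0=2; pred: 20+0-6=14
Step 9: prey: 2+0-0=2; pred: 14+0-4=10
Step 10: prey: 2+0-0=2; pred: 10+0-3=7
Step 11: prey: 2+0-0=2; pred: 7+0-2=5
Step 12: prey: 2+0-0=2; pred: 5+0-1=4
Step 13: prey: 2+0-0=2; pred: 4+0-1=3
Step 14: prey: 2+0-0=2; pred: 3+0-0=3
Steps 15-15: state stable at prey=2, pred=3 (no change)
No extinction within 15 steps

Answer: 16 both-alive 2 3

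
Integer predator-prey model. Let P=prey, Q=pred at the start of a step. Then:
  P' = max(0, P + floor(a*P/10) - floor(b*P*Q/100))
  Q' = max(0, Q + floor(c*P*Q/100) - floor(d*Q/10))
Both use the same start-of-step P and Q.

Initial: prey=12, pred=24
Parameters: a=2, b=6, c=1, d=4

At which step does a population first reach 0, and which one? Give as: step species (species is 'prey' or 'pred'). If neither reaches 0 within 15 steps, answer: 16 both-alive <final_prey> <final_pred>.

Step 1: prey: 12+2-17=0; pred: 24+2-9=17
First extinction: prey at step 1

Answer: 1 prey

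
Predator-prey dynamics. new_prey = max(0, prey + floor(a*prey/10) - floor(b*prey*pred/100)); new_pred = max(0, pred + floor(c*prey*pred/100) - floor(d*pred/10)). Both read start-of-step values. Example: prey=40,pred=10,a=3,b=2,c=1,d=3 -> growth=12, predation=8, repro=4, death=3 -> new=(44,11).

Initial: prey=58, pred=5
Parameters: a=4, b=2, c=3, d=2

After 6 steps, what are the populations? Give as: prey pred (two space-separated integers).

Answer: 0 207

Derivation:
Step 1: prey: 58+23-5=76; pred: 5+8-1=12
Step 2: prey: 76+30-18=88; pred: 12+27-2=37
Step 3: prey: 88+35-65=58; pred: 37+97-7=127
Step 4: prey: 58+23-147=0; pred: 127+220-25=322
Step 5: prey: 0+0-0=0; pred: 322+0-64=258
Step 6: prey: 0+0-0=0; pred: 258+0-51=207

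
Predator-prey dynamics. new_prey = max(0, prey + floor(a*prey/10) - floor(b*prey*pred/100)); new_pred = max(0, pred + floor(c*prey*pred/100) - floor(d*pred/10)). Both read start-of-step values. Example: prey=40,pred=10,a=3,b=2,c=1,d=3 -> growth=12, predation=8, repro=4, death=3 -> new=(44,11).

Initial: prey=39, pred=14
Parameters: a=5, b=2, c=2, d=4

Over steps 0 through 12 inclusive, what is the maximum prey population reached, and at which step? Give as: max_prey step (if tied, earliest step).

Answer: 54 2

Derivation:
Step 1: prey: 39+19-10=48; pred: 14+10-5=19
Step 2: prey: 48+24-18=54; pred: 19+18-7=30
Step 3: prey: 54+27-32=49; pred: 30+32-12=50
Step 4: prey: 49+24-49=24; pred: 50+49-20=79
Step 5: prey: 24+12-37=0; pred: 79+37-31=85
Step 6: prey: 0+0-0=0; pred: 85+0-34=51
Step 7: prey: 0+0-0=0; pred: 51+0-20=31
Step 8: prey: 0+0-0=0; pred: 31+0-12=19
Step 9: prey: 0+0-0=0; pred: 19+0-7=12
Step 10: prey: 0+0-0=0; pred: 12+0-4=8
Step 11: prey: 0+0-0=0; pred: 8+0-3=5
Step 12: prey: 0+0-0=0; pred: 5+0-2=3
Max prey = 54 at step 2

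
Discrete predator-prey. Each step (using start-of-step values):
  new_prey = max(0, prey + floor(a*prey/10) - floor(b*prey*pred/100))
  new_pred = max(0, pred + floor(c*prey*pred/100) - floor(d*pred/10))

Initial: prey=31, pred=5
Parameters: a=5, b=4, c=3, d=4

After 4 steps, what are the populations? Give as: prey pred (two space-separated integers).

Answer: 21 55

Derivation:
Step 1: prey: 31+15-6=40; pred: 5+4-2=7
Step 2: prey: 40+20-11=49; pred: 7+8-2=13
Step 3: prey: 49+24-25=48; pred: 13+19-5=27
Step 4: prey: 48+24-51=21; pred: 27+38-10=55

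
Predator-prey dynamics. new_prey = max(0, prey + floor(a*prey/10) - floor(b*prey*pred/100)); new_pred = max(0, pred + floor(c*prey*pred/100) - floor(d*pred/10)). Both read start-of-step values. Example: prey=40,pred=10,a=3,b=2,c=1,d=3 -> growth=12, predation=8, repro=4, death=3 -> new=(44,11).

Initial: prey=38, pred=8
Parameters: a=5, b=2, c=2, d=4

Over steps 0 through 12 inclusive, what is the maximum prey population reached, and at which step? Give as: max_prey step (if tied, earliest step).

Step 1: prey: 38+19-6=51; pred: 8+6-3=11
Step 2: prey: 51+25-11=65; pred: 11+11-4=18
Step 3: prey: 65+32-23=74; pred: 18+23-7=34
Step 4: prey: 74+37-50=61; pred: 34+50-13=71
Step 5: prey: 61+30-86=5; pred: 71+86-28=129
Step 6: prey: 5+2-12=0; pred: 129+12-51=90
Step 7: prey: 0+0-0=0; pred: 90+0-36=54
Step 8: prey: 0+0-0=0; pred: 54+0-21=33
Step 9: prey: 0+0-0=0; pred: 33+0-13=20
Step 10: prey: 0+0-0=0; pred: 20+0-8=12
Step 11: prey: 0+0-0=0; pred: 12+0-4=8
Step 12: prey: 0+0-0=0; pred: 8+0-3=5
Max prey = 74 at step 3

Answer: 74 3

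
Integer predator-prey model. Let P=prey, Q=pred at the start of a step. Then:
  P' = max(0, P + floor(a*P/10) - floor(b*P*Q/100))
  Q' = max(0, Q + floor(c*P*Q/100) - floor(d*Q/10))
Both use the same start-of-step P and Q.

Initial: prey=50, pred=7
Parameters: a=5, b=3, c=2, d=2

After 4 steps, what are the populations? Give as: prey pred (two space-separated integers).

Step 1: prey: 50+25-10=65; pred: 7+7-1=13
Step 2: prey: 65+32-25=72; pred: 13+16-2=27
Step 3: prey: 72+36-58=50; pred: 27+38-5=60
Step 4: prey: 50+25-90=0; pred: 60+60-12=108

Answer: 0 108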